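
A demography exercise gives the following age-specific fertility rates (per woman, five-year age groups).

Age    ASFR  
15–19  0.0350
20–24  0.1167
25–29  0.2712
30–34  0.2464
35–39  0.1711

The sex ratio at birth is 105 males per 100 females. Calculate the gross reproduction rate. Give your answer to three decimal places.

Proportion female at birth = 100 / (100 + 105) = 0.48780.
Sum of ASFRs = 0.0350 + 0.1167 + 0.2712 + 0.2464 + 0.1711 = 0.8404
TFR = 5 × 0.8404 = 4.202
GRR = 0.48780 × 4.202 = 2.04974

2.050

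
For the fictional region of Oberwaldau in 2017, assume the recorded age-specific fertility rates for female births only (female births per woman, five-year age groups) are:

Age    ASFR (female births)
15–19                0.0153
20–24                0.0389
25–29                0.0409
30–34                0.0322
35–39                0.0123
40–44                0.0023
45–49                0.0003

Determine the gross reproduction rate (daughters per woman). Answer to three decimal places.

0.711

Sum of female ASFRs = 0.0153 + 0.0389 + 0.0409 + 0.0322 + 0.0123 + 0.0023 + 0.0003 = 0.1422
GRR = 5 × 0.1422 = 0.711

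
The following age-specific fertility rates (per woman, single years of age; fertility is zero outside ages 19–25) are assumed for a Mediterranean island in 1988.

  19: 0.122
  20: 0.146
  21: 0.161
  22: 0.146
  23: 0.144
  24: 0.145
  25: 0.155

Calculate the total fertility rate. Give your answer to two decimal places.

1.02

Sum of ASFRs = 0.122 + 0.146 + 0.161 + 0.146 + 0.144 + 0.145 + 0.155 = 1.019
TFR = 1.019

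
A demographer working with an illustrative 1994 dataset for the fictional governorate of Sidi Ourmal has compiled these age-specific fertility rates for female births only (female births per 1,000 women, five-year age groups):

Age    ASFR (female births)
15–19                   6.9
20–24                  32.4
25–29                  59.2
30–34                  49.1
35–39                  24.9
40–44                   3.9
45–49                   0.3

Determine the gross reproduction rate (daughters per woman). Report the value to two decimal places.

0.88

Sum of female ASFRs = 6.9 + 32.4 + 59.2 + 49.1 + 24.9 + 3.9 + 0.3 = 176.7
GRR = 5 × 176.7 / 1000 = 0.8835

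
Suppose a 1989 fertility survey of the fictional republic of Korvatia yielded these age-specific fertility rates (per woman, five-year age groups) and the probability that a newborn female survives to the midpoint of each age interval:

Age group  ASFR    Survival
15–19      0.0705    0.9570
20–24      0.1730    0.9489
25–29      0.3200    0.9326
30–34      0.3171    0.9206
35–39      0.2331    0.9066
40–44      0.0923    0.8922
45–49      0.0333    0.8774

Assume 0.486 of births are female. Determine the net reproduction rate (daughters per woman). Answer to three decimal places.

Proportion female at birth = 0.486.
Survival-weighted fertility by age (5·fₓ·Sₓ):
  15–19: 5 × 0.0705 × 0.9570 = 0.33734
  20–24: 5 × 0.1730 × 0.9489 = 0.82080
  25–29: 5 × 0.3200 × 0.9326 = 1.49216
  30–34: 5 × 0.3171 × 0.9206 = 1.45961
  35–39: 5 × 0.2331 × 0.9066 = 1.05664
  40–44: 5 × 0.0923 × 0.8922 = 0.41175
  45–49: 5 × 0.0333 × 0.8774 = 0.14609
Sum = 5.72439
NRR = 0.486 × 5.72439 = 2.78205
An NRR exceeding 1 indicates intrinsic growth under these rates.

2.782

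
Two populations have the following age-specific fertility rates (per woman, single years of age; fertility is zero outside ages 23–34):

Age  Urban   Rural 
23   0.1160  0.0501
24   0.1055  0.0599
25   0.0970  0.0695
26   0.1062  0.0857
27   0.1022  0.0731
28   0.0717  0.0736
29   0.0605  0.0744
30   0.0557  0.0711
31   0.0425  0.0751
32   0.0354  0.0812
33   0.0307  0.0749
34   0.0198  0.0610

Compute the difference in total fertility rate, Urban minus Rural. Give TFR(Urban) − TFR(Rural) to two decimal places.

Urban:
  Sum of ASFRs = 0.1160 + 0.1055 + 0.0970 + 0.1062 + 0.1022 + 0.0717 + 0.0605 + 0.0557 + 0.0425 + 0.0354 + 0.0307 + 0.0198 = 0.8432
  TFR = 0.8432
Rural:
  Sum of ASFRs = 0.0501 + 0.0599 + 0.0695 + 0.0857 + 0.0731 + 0.0736 + 0.0744 + 0.0711 + 0.0751 + 0.0812 + 0.0749 + 0.0610 = 0.8496
  TFR = 0.8496
Difference = 0.8432 − 0.8496 = -0.0064

-0.01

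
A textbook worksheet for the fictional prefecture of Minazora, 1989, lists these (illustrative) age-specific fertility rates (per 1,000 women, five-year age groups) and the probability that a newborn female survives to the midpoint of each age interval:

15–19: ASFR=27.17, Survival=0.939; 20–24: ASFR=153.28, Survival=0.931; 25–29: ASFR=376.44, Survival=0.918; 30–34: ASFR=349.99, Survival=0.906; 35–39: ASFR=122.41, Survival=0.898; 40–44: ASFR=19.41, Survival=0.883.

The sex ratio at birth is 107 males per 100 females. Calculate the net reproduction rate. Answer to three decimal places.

Proportion female at birth = 100 / (100 + 107) = 0.48309.
Weighting each age-specific rate by interval width and survival:
  15–19: 5 × 27.17/1000 × 0.939 = 0.12756
  20–24: 5 × 153.28/1000 × 0.931 = 0.71352
  25–29: 5 × 376.44/1000 × 0.918 = 1.72786
  30–34: 5 × 349.99/1000 × 0.906 = 1.58545
  35–39: 5 × 122.41/1000 × 0.898 = 0.54962
  40–44: 5 × 19.41/1000 × 0.883 = 0.08570
Sum = 4.78971
NRR = 0.48309 × 4.78971 = 2.31386
NRR > 1, so each generation more than replaces itself.

2.314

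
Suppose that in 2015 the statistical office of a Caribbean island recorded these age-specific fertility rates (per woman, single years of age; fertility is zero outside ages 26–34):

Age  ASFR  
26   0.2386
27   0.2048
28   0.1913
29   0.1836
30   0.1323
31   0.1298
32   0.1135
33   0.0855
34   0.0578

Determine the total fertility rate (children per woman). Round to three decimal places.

Sum of ASFRs = 0.2386 + 0.2048 + 0.1913 + 0.1836 + 0.1323 + 0.1298 + 0.1135 + 0.0855 + 0.0578 = 1.3372
TFR = 1.3372

1.337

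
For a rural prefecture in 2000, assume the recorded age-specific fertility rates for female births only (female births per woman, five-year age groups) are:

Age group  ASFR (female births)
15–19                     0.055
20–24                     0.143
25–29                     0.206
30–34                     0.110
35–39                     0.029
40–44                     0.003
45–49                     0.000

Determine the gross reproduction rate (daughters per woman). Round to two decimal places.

2.73

Sum of female ASFRs = 0.055 + 0.143 + 0.206 + 0.110 + 0.029 + 0.003 + 0.000 = 0.546
GRR = 5 × 0.546 = 2.73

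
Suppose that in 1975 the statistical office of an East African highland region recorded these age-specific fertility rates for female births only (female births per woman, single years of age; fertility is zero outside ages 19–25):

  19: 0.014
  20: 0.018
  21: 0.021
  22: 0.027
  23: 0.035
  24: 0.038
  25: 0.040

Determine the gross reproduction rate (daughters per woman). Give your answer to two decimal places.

Sum of female ASFRs = 0.014 + 0.018 + 0.021 + 0.027 + 0.035 + 0.038 + 0.040 = 0.193
GRR = 0.193

0.19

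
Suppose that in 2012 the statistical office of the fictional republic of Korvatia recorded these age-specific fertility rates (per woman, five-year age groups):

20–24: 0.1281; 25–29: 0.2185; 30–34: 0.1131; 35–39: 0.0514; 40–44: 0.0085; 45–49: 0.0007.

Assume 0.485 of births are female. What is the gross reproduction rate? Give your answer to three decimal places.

1.262

Proportion female at birth = 0.485.
Sum of ASFRs = 0.1281 + 0.2185 + 0.1131 + 0.0514 + 0.0085 + 0.0007 = 0.5203
TFR = 5 × 0.5203 = 2.6015
GRR = 0.485 × 2.6015 = 1.26173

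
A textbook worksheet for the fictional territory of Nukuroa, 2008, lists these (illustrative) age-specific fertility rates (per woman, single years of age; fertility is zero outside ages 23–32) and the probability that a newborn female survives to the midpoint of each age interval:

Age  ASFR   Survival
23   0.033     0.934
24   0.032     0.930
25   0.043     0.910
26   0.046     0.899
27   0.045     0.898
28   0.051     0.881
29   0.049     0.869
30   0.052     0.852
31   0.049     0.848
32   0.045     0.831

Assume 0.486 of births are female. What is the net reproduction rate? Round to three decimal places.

Proportion female at birth = 0.486.
Per-age-group product (1 × ASFR × survival probability):
  23: 1 × 0.033 × 0.934 = 0.03082
  24: 1 × 0.032 × 0.930 = 0.02976
  25: 1 × 0.043 × 0.910 = 0.03913
  26: 1 × 0.046 × 0.899 = 0.04135
  27: 1 × 0.045 × 0.898 = 0.04041
  28: 1 × 0.051 × 0.881 = 0.04493
  29: 1 × 0.049 × 0.869 = 0.04258
  30: 1 × 0.052 × 0.852 = 0.04430
  31: 1 × 0.049 × 0.848 = 0.04155
  32: 1 × 0.045 × 0.831 = 0.03740
Sum = 0.39223
NRR = 0.486 × 0.39223 = 0.19062
With NRR below 1 the population is below replacement fertility.

0.191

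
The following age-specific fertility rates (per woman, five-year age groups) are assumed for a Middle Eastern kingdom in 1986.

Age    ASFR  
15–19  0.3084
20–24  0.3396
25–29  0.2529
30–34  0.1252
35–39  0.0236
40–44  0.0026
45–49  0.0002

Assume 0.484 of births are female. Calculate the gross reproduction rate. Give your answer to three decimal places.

2.547

Proportion female at birth = 0.484.
Sum of ASFRs = 0.3084 + 0.3396 + 0.2529 + 0.1252 + 0.0236 + 0.0026 + 0.0002 = 1.0525
TFR = 5 × 1.0525 = 5.2625
GRR = 0.484 × 5.2625 = 2.54705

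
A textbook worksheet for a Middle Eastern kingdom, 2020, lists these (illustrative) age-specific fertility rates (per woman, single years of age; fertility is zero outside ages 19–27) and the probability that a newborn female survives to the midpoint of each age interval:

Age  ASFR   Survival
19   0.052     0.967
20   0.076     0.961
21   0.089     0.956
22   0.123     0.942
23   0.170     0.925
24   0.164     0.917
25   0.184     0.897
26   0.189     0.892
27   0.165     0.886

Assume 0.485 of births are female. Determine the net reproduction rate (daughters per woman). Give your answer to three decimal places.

0.539

Proportion female at birth = 0.485.
Each age group contributes 1 × ASFR × survival:
  19: 1 × 0.052 × 0.967 = 0.05028
  20: 1 × 0.076 × 0.961 = 0.07304
  21: 1 × 0.089 × 0.956 = 0.08508
  22: 1 × 0.123 × 0.942 = 0.11587
  23: 1 × 0.170 × 0.925 = 0.15725
  24: 1 × 0.164 × 0.917 = 0.15039
  25: 1 × 0.184 × 0.897 = 0.16505
  26: 1 × 0.189 × 0.892 = 0.16859
  27: 1 × 0.165 × 0.886 = 0.14619
Sum = 1.11174
NRR = 0.485 × 1.11174 = 0.53919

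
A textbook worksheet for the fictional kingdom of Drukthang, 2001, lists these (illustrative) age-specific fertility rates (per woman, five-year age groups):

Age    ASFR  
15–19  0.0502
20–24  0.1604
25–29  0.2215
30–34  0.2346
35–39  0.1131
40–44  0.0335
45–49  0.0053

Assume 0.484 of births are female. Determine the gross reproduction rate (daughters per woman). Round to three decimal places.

Proportion female at birth = 0.484.
Sum of ASFRs = 0.0502 + 0.1604 + 0.2215 + 0.2346 + 0.1131 + 0.0335 + 0.0053 = 0.8186
TFR = 5 × 0.8186 = 4.093
GRR = 0.484 × 4.093 = 1.98101

1.981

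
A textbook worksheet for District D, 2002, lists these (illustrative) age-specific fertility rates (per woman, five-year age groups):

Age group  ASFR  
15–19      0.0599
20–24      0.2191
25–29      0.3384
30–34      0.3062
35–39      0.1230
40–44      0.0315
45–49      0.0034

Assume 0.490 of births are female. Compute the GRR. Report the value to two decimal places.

Proportion female at birth = 0.490.
Sum of ASFRs = 0.0599 + 0.2191 + 0.3384 + 0.3062 + 0.1230 + 0.0315 + 0.0034 = 1.0815
TFR = 5 × 1.0815 = 5.4075
GRR = 0.490 × 5.4075 = 2.64968

2.65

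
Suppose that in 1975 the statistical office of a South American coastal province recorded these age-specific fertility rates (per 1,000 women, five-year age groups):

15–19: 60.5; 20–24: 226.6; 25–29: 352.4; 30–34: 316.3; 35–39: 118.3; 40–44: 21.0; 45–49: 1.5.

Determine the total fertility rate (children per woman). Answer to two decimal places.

Sum of ASFRs = 60.5 + 226.6 + 352.4 + 316.3 + 118.3 + 21.0 + 1.5 = 1096.6
TFR = 5 × 1096.6 / 1000 = 5.483

5.48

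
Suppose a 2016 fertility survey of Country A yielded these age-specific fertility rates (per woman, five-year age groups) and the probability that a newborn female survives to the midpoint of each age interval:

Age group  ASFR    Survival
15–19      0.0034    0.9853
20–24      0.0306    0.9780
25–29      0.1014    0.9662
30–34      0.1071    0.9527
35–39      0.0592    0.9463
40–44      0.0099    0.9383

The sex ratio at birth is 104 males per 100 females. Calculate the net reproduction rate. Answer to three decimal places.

Proportion female at birth = 100 / (100 + 104) = 0.49020.
Each age group contributes 5 × ASFR × survival:
  15–19: 5 × 0.0034 × 0.9853 = 0.01675
  20–24: 5 × 0.0306 × 0.9780 = 0.14963
  25–29: 5 × 0.1014 × 0.9662 = 0.48986
  30–34: 5 × 0.1071 × 0.9527 = 0.51017
  35–39: 5 × 0.0592 × 0.9463 = 0.28010
  40–44: 5 × 0.0099 × 0.9383 = 0.04645
Sum = 1.49296
NRR = 0.49020 × 1.49296 = 0.73185
An NRR under 1 implies long-run decline under these rates.

0.732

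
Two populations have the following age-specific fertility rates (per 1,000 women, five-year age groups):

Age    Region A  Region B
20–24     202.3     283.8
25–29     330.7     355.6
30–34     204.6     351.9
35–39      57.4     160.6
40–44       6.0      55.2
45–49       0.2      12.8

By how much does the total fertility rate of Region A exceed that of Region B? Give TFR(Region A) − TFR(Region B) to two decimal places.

Region A:
  Sum of ASFRs = 202.3 + 330.7 + 204.6 + 57.4 + 6.0 + 0.2 = 801.2
  TFR = 5 × 801.2 / 1000 = 4.006
Region B:
  Sum of ASFRs = 283.8 + 355.6 + 351.9 + 160.6 + 55.2 + 12.8 = 1219.9
  TFR = 5 × 1219.9 / 1000 = 6.0995
Difference = 4.006 − 6.0995 = -2.0935

-2.09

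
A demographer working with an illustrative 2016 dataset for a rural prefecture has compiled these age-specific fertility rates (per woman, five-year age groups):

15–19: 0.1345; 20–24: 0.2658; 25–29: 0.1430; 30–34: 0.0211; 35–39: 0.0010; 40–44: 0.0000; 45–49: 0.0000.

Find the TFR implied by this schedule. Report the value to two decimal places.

Sum of ASFRs = 0.1345 + 0.2658 + 0.1430 + 0.0211 + 0.0010 + 0.0000 + 0.0000 = 0.5654
TFR = 5 × 0.5654 = 2.827

2.83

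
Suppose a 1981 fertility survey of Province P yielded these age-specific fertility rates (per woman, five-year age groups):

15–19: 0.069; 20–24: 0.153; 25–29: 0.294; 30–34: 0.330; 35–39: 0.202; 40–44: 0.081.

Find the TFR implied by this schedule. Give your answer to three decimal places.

5.645

Sum of ASFRs = 0.069 + 0.153 + 0.294 + 0.330 + 0.202 + 0.081 = 1.129
TFR = 5 × 1.129 = 5.645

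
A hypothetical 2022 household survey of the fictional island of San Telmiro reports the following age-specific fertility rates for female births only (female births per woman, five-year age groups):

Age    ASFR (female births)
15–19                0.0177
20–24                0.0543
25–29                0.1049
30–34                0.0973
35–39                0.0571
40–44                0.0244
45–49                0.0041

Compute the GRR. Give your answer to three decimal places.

Sum of female ASFRs = 0.0177 + 0.0543 + 0.1049 + 0.0973 + 0.0571 + 0.0244 + 0.0041 = 0.3598
GRR = 5 × 0.3598 = 1.799

1.799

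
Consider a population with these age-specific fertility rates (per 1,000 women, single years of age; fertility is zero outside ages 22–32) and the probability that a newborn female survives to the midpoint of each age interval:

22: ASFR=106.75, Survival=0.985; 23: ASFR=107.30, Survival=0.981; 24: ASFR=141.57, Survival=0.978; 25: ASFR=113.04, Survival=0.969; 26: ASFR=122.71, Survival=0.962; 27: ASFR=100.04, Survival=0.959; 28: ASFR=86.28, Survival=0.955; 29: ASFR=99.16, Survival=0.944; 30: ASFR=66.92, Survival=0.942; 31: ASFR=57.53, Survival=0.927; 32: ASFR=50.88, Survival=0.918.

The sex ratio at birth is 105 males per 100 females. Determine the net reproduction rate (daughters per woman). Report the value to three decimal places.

0.493

Proportion female at birth = 100 / (100 + 105) = 0.48780.
Per-age-group product (1 × ASFR × survival probability):
  22: 1 × 106.75/1000 × 0.985 = 0.10515
  23: 1 × 107.30/1000 × 0.981 = 0.10526
  24: 1 × 141.57/1000 × 0.978 = 0.13846
  25: 1 × 113.04/1000 × 0.969 = 0.10954
  26: 1 × 122.71/1000 × 0.962 = 0.11805
  27: 1 × 100.04/1000 × 0.959 = 0.09594
  28: 1 × 86.28/1000 × 0.955 = 0.08240
  29: 1 × 99.16/1000 × 0.944 = 0.09361
  30: 1 × 66.92/1000 × 0.942 = 0.06304
  31: 1 × 57.53/1000 × 0.927 = 0.05333
  32: 1 × 50.88/1000 × 0.918 = 0.04671
Sum = 1.01149
NRR = 0.48780 × 1.01149 = 0.49340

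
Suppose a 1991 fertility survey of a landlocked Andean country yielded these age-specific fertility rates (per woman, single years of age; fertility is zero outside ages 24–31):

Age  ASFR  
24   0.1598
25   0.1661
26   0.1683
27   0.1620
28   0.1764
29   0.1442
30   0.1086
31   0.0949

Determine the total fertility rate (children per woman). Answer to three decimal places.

Sum of ASFRs = 0.1598 + 0.1661 + 0.1683 + 0.1620 + 0.1764 + 0.1442 + 0.1086 + 0.0949 = 1.1803
TFR = 1.1803

1.180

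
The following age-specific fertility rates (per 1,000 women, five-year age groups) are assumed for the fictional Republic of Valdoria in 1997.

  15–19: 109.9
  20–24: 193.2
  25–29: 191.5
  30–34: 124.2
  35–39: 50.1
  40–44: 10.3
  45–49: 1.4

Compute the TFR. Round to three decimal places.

3.403

Sum of ASFRs = 109.9 + 193.2 + 191.5 + 124.2 + 50.1 + 10.3 + 1.4 = 680.6
TFR = 5 × 680.6 / 1000 = 3.403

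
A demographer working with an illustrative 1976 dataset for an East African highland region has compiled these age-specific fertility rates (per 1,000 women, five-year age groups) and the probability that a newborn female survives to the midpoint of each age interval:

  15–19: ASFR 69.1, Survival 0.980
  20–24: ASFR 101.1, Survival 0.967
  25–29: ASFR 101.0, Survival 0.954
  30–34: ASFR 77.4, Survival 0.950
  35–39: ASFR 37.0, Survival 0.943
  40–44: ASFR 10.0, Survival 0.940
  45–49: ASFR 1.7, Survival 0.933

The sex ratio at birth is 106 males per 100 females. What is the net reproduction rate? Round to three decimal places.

Proportion female at birth = 100 / (100 + 106) = 0.48544.
Survival-weighted fertility by age (5·fₓ·Sₓ):
  15–19: 5 × 69.1/1000 × 0.980 = 0.33859
  20–24: 5 × 101.1/1000 × 0.967 = 0.48882
  25–29: 5 × 101.0/1000 × 0.954 = 0.48177
  30–34: 5 × 77.4/1000 × 0.950 = 0.36765
  35–39: 5 × 37.0/1000 × 0.943 = 0.17446
  40–44: 5 × 10.0/1000 × 0.940 = 0.04700
  45–49: 5 × 1.7/1000 × 0.933 = 0.00793
Sum = 1.90622
NRR = 0.48544 × 1.90622 = 0.92536

0.925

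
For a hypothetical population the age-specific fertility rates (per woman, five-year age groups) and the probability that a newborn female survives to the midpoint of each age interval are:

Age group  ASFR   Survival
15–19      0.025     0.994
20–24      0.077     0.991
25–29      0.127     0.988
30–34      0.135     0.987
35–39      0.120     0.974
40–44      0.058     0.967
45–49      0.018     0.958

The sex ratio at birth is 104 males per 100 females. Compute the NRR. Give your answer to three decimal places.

1.348

Proportion female at birth = 100 / (100 + 104) = 0.49020.
Each age group contributes 5 × ASFR × survival:
  15–19: 5 × 0.025 × 0.994 = 0.12425
  20–24: 5 × 0.077 × 0.991 = 0.38154
  25–29: 5 × 0.127 × 0.988 = 0.62738
  30–34: 5 × 0.135 × 0.987 = 0.66623
  35–39: 5 × 0.120 × 0.974 = 0.58440
  40–44: 5 × 0.058 × 0.967 = 0.28043
  45–49: 5 × 0.018 × 0.958 = 0.08622
Sum = 2.75045
NRR = 0.49020 × 2.75045 = 1.34827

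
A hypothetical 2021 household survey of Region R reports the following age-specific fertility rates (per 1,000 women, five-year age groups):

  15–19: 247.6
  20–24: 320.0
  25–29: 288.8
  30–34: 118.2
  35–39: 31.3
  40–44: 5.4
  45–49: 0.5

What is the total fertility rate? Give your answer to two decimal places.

Sum of ASFRs = 247.6 + 320.0 + 288.8 + 118.2 + 31.3 + 5.4 + 0.5 = 1011.8
TFR = 5 × 1011.8 / 1000 = 5.059

5.06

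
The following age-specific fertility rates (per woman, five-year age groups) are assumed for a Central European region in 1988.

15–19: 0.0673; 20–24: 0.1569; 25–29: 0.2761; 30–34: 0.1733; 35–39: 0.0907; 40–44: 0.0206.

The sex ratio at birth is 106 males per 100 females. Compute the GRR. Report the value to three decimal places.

1.905

Proportion female at birth = 100 / (100 + 106) = 0.48544.
Sum of ASFRs = 0.0673 + 0.1569 + 0.2761 + 0.1733 + 0.0907 + 0.0206 = 0.7849
TFR = 5 × 0.7849 = 3.9245
GRR = 0.48544 × 3.9245 = 1.90511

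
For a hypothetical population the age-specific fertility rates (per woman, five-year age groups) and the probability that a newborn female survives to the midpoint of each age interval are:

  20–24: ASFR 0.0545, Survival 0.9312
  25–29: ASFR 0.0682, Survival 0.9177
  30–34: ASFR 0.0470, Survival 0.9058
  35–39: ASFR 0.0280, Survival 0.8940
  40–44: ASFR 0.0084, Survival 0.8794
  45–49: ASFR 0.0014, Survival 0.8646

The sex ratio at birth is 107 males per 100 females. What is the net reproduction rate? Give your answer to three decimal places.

0.458

Proportion female at birth = 100 / (100 + 107) = 0.48309.
Each age group contributes 5 × ASFR × survival:
  20–24: 5 × 0.0545 × 0.9312 = 0.25375
  25–29: 5 × 0.0682 × 0.9177 = 0.31294
  30–34: 5 × 0.0470 × 0.9058 = 0.21286
  35–39: 5 × 0.0280 × 0.8940 = 0.12516
  40–44: 5 × 0.0084 × 0.8794 = 0.03693
  45–49: 5 × 0.0014 × 0.8646 = 0.00605
Sum = 0.94769
NRR = 0.48309 × 0.94769 = 0.45782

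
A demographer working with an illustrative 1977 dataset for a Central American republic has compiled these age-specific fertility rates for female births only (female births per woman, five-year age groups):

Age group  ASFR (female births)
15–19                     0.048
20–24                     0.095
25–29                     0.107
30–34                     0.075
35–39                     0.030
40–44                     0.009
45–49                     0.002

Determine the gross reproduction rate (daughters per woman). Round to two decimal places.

1.83

Sum of female ASFRs = 0.048 + 0.095 + 0.107 + 0.075 + 0.030 + 0.009 + 0.002 = 0.366
GRR = 5 × 0.366 = 1.83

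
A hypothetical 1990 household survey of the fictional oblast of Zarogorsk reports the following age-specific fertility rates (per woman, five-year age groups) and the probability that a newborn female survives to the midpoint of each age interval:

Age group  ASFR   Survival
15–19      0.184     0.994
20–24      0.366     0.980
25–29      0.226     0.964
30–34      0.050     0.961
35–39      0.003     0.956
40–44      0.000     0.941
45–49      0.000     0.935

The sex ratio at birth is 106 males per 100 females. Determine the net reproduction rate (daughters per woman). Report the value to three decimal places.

1.967

Proportion female at birth = 100 / (100 + 106) = 0.48544.
Per-age-group product (5 × ASFR × survival probability):
  15–19: 5 × 0.184 × 0.994 = 0.91448
  20–24: 5 × 0.366 × 0.980 = 1.79340
  25–29: 5 × 0.226 × 0.964 = 1.08932
  30–34: 5 × 0.050 × 0.961 = 0.24025
  35–39: 5 × 0.003 × 0.956 = 0.01434
  40–44: 5 × 0.000 × 0.941 = 0.00000
  45–49: 5 × 0.000 × 0.935 = 0.00000
Sum = 4.05179
NRR = 0.48544 × 4.05179 = 1.96690
An NRR exceeding 1 indicates intrinsic growth under these rates.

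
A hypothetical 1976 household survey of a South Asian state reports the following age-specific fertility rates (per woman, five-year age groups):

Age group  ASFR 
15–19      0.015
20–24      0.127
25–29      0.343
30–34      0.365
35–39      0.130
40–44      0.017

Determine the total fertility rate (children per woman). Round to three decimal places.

4.985

Sum of ASFRs = 0.015 + 0.127 + 0.343 + 0.365 + 0.130 + 0.017 = 0.997
TFR = 5 × 0.997 = 4.985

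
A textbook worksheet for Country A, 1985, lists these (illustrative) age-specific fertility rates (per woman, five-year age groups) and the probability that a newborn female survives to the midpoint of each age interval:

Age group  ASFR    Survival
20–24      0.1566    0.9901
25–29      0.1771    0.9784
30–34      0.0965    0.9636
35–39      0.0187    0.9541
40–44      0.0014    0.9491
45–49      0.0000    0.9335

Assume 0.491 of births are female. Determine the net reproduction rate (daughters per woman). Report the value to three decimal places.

1.081

Proportion female at birth = 0.491.
Each age group contributes 5 × ASFR × survival:
  20–24: 5 × 0.1566 × 0.9901 = 0.77525
  25–29: 5 × 0.1771 × 0.9784 = 0.86637
  30–34: 5 × 0.0965 × 0.9636 = 0.46494
  35–39: 5 × 0.0187 × 0.9541 = 0.08921
  40–44: 5 × 0.0014 × 0.9491 = 0.00664
  45–49: 5 × 0.0000 × 0.9335 = 0.00000
Sum = 2.20241
NRR = 0.491 × 2.20241 = 1.08138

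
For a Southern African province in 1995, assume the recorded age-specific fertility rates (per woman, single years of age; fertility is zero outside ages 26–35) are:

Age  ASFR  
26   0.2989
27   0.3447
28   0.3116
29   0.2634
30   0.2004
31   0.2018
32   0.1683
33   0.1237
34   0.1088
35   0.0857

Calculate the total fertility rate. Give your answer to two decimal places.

2.11

Sum of ASFRs = 0.2989 + 0.3447 + 0.3116 + 0.2634 + 0.2004 + 0.2018 + 0.1683 + 0.1237 + 0.1088 + 0.0857 = 2.1073
TFR = 2.1073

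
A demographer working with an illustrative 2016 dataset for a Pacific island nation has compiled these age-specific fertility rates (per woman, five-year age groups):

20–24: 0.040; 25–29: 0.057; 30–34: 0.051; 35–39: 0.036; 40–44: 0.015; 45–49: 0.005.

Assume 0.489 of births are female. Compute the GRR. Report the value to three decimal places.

Proportion female at birth = 0.489.
Sum of ASFRs = 0.040 + 0.057 + 0.051 + 0.036 + 0.015 + 0.005 = 0.204
TFR = 5 × 0.204 = 1.02
GRR = 0.489 × 1.02 = 0.49878

0.499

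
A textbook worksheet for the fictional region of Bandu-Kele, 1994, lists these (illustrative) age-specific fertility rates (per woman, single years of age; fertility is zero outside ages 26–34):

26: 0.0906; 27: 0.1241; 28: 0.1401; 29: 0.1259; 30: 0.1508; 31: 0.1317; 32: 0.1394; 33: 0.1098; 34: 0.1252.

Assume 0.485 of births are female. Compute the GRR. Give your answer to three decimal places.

Proportion female at birth = 0.485.
Sum of ASFRs = 0.0906 + 0.1241 + 0.1401 + 0.1259 + 0.1508 + 0.1317 + 0.1394 + 0.1098 + 0.1252 = 1.1376
TFR = 1.1376
GRR = 0.485 × 1.1376 = 0.55174

0.552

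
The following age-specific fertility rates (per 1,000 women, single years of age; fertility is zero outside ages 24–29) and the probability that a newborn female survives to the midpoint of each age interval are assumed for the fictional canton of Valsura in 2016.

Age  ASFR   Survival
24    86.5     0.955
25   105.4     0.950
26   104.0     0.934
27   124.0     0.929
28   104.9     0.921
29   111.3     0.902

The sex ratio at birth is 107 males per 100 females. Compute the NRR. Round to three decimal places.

0.286

Proportion female at birth = 100 / (100 + 107) = 0.48309.
Per-age-group product (1 × ASFR × survival probability):
  24: 1 × 86.5/1000 × 0.955 = 0.08261
  25: 1 × 105.4/1000 × 0.950 = 0.10013
  26: 1 × 104.0/1000 × 0.934 = 0.09714
  27: 1 × 124.0/1000 × 0.929 = 0.11520
  28: 1 × 104.9/1000 × 0.921 = 0.09661
  29: 1 × 111.3/1000 × 0.902 = 0.10039
Sum = 0.59208
NRR = 0.48309 × 0.59208 = 0.28603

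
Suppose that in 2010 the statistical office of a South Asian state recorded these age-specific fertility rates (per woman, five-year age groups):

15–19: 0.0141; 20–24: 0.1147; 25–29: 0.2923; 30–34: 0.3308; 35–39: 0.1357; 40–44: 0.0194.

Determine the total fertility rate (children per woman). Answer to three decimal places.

Sum of ASFRs = 0.0141 + 0.1147 + 0.2923 + 0.3308 + 0.1357 + 0.0194 = 0.9070
TFR = 5 × 0.9070 = 4.535

4.535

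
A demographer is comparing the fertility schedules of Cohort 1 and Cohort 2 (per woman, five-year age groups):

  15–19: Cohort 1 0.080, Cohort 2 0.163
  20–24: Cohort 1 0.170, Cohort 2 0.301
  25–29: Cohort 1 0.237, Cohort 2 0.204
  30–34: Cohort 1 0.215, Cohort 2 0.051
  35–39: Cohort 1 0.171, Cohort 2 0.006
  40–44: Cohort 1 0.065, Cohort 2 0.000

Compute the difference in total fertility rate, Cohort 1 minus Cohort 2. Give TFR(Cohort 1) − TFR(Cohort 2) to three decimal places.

Cohort 1:
  Sum of ASFRs = 0.080 + 0.170 + 0.237 + 0.215 + 0.171 + 0.065 = 0.938
  TFR = 5 × 0.938 = 4.69
Cohort 2:
  Sum of ASFRs = 0.163 + 0.301 + 0.204 + 0.051 + 0.006 + 0.000 = 0.725
  TFR = 5 × 0.725 = 3.625
Difference = 4.69 − 3.625 = 1.065

1.065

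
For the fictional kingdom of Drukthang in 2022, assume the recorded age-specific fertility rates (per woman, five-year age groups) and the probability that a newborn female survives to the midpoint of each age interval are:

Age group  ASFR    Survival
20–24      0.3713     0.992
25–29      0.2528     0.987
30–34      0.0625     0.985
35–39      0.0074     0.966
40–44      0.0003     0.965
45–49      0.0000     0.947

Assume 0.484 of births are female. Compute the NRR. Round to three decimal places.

1.662

Proportion female at birth = 0.484.
Per-age-group product (5 × ASFR × survival probability):
  20–24: 5 × 0.3713 × 0.992 = 1.84165
  25–29: 5 × 0.2528 × 0.987 = 1.24757
  30–34: 5 × 0.0625 × 0.985 = 0.30781
  35–39: 5 × 0.0074 × 0.966 = 0.03574
  40–44: 5 × 0.0003 × 0.965 = 0.00145
  45–49: 5 × 0.0000 × 0.947 = 0.00000
Sum = 3.43422
NRR = 0.484 × 3.43422 = 1.66216
An NRR exceeding 1 indicates intrinsic growth under these rates.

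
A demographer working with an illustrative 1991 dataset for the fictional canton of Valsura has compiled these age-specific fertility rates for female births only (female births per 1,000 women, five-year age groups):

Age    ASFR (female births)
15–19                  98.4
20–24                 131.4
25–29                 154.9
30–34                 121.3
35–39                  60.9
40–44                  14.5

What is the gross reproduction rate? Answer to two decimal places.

2.91

Sum of female ASFRs = 98.4 + 131.4 + 154.9 + 121.3 + 60.9 + 14.5 = 581.4
GRR = 5 × 581.4 / 1000 = 2.907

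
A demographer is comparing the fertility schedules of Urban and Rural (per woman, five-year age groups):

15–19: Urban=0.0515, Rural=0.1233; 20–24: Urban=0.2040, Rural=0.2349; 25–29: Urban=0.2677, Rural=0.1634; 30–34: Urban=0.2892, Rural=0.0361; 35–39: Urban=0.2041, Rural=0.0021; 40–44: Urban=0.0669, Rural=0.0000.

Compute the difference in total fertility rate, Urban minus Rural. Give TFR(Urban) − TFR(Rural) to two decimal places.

2.62

Urban:
  Sum of ASFRs = 0.0515 + 0.2040 + 0.2677 + 0.2892 + 0.2041 + 0.0669 = 1.0834
  TFR = 5 × 1.0834 = 5.417
Rural:
  Sum of ASFRs = 0.1233 + 0.2349 + 0.1634 + 0.0361 + 0.0021 + 0.0000 = 0.5598
  TFR = 5 × 0.5598 = 2.799
Difference = 5.417 − 2.799 = 2.618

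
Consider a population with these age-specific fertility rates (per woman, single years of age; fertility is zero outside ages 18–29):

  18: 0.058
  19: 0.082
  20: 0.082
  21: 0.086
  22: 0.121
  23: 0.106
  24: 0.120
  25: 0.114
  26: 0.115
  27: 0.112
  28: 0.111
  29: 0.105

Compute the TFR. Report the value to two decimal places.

Sum of ASFRs = 0.058 + 0.082 + 0.082 + 0.086 + 0.121 + 0.106 + 0.120 + 0.114 + 0.115 + 0.112 + 0.111 + 0.105 = 1.212
TFR = 1.212

1.21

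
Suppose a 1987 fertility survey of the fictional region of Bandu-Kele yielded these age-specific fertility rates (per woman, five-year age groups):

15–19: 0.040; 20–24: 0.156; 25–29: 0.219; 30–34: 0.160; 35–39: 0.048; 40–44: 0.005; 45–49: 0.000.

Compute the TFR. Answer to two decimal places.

Sum of ASFRs = 0.040 + 0.156 + 0.219 + 0.160 + 0.048 + 0.005 + 0.000 = 0.628
TFR = 5 × 0.628 = 3.14

3.14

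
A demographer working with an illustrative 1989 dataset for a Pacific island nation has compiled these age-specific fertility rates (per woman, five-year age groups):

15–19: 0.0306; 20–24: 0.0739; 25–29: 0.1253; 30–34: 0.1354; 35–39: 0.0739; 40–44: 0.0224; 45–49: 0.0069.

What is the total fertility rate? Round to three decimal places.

Sum of ASFRs = 0.0306 + 0.0739 + 0.1253 + 0.1354 + 0.0739 + 0.0224 + 0.0069 = 0.4684
TFR = 5 × 0.4684 = 2.342

2.342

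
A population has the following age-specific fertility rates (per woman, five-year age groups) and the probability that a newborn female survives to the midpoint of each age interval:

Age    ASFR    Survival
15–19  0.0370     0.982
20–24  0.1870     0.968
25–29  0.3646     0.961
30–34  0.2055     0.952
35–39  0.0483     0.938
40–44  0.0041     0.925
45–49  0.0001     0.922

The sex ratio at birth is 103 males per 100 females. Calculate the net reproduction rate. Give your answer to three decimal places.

2.001

Proportion female at birth = 100 / (100 + 103) = 0.49261.
Weighting each age-specific rate by interval width and survival:
  15–19: 5 × 0.0370 × 0.982 = 0.18167
  20–24: 5 × 0.1870 × 0.968 = 0.90508
  25–29: 5 × 0.3646 × 0.961 = 1.75190
  30–34: 5 × 0.2055 × 0.952 = 0.97818
  35–39: 5 × 0.0483 × 0.938 = 0.22653
  40–44: 5 × 0.0041 × 0.925 = 0.01896
  45–49: 5 × 0.0001 × 0.922 = 0.00046
Sum = 4.06278
NRR = 0.49261 × 4.06278 = 2.00137
An NRR exceeding 1 indicates intrinsic growth under these rates.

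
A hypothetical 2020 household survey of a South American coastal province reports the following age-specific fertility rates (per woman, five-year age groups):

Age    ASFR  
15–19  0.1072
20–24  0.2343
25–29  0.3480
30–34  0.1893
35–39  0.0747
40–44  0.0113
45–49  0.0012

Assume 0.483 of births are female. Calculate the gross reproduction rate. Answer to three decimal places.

2.333

Proportion female at birth = 0.483.
Sum of ASFRs = 0.1072 + 0.2343 + 0.3480 + 0.1893 + 0.0747 + 0.0113 + 0.0012 = 0.9660
TFR = 5 × 0.9660 = 4.83
GRR = 0.483 × 4.83 = 2.33289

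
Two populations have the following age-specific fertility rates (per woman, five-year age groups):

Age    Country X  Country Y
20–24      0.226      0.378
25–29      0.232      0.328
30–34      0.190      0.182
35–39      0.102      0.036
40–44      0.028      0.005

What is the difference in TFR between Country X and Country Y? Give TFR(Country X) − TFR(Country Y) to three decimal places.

Country X:
  Sum of ASFRs = 0.226 + 0.232 + 0.190 + 0.102 + 0.028 = 0.778
  TFR = 5 × 0.778 = 3.89
Country Y:
  Sum of ASFRs = 0.378 + 0.328 + 0.182 + 0.036 + 0.005 = 0.929
  TFR = 5 × 0.929 = 4.645
Difference = 3.89 − 4.645 = -0.755

-0.755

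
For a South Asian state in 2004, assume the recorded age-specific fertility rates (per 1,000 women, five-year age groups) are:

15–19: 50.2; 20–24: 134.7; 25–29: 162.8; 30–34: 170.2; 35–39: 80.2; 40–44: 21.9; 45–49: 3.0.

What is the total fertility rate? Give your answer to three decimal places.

Sum of ASFRs = 50.2 + 134.7 + 162.8 + 170.2 + 80.2 + 21.9 + 3.0 = 623.0
TFR = 5 × 623.0 / 1000 = 3.115

3.115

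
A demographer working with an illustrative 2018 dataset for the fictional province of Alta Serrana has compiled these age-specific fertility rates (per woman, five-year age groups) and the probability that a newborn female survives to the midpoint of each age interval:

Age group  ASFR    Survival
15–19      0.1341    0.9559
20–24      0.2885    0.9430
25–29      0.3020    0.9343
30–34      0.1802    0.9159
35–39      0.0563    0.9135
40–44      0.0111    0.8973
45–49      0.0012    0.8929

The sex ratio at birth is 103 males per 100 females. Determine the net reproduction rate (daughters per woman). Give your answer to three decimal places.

2.241

Proportion female at birth = 100 / (100 + 103) = 0.49261.
Each age group contributes 5 × ASFR × survival:
  15–19: 5 × 0.1341 × 0.9559 = 0.64093
  20–24: 5 × 0.2885 × 0.9430 = 1.36028
  25–29: 5 × 0.3020 × 0.9343 = 1.41079
  30–34: 5 × 0.1802 × 0.9159 = 0.82523
  35–39: 5 × 0.0563 × 0.9135 = 0.25715
  40–44: 5 × 0.0111 × 0.8973 = 0.04980
  45–49: 5 × 0.0012 × 0.8929 = 0.00536
Sum = 4.54954
NRR = 0.49261 × 4.54954 = 2.24115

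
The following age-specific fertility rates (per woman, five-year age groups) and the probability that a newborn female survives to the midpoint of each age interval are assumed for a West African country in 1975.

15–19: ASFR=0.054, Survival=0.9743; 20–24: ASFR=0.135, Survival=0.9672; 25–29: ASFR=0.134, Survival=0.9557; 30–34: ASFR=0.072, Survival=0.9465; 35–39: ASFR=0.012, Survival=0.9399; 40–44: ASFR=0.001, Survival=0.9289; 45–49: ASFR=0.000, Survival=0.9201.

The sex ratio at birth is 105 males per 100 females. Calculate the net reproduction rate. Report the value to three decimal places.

Proportion female at birth = 100 / (100 + 105) = 0.48780.
Each age group contributes 5 × ASFR × survival:
  15–19: 5 × 0.054 × 0.9743 = 0.26306
  20–24: 5 × 0.135 × 0.9672 = 0.65286
  25–29: 5 × 0.134 × 0.9557 = 0.64032
  30–34: 5 × 0.072 × 0.9465 = 0.34074
  35–39: 5 × 0.012 × 0.9399 = 0.05639
  40–44: 5 × 0.001 × 0.9289 = 0.00464
  45–49: 5 × 0.000 × 0.9201 = 0.00000
Sum = 1.95801
NRR = 0.48780 × 1.95801 = 0.95512
With NRR below 1 the population is below replacement fertility.

0.955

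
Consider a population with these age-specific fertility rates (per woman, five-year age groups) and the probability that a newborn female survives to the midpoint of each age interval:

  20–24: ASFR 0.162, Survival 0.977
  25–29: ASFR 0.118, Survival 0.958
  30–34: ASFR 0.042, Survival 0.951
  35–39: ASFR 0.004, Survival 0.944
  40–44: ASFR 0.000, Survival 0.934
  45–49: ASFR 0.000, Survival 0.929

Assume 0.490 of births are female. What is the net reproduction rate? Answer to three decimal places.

Proportion female at birth = 0.490.
Survival-weighted fertility by age (5·fₓ·Sₓ):
  20–24: 5 × 0.162 × 0.977 = 0.79137
  25–29: 5 × 0.118 × 0.958 = 0.56522
  30–34: 5 × 0.042 × 0.951 = 0.19971
  35–39: 5 × 0.004 × 0.944 = 0.01888
  40–44: 5 × 0.000 × 0.934 = 0.00000
  45–49: 5 × 0.000 × 0.929 = 0.00000
Sum = 1.57518
NRR = 0.490 × 1.57518 = 0.77184
NRR < 1, so the cohort does not fully replace itself.

0.772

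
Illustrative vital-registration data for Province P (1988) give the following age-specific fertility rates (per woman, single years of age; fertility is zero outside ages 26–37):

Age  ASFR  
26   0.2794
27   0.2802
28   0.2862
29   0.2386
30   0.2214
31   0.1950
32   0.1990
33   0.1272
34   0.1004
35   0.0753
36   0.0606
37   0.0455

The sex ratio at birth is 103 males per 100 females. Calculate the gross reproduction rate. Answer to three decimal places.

Proportion female at birth = 100 / (100 + 103) = 0.49261.
Sum of ASFRs = 0.2794 + 0.2802 + 0.2862 + 0.2386 + 0.2214 + 0.1950 + 0.1990 + 0.1272 + 0.1004 + 0.0753 + 0.0606 + 0.0455 = 2.1088
TFR = 2.1088
GRR = 0.49261 × 2.1088 = 1.03882

1.039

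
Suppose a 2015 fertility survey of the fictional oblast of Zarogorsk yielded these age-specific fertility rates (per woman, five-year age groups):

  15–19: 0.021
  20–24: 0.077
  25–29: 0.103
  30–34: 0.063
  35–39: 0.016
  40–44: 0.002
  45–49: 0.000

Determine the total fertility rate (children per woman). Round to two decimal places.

1.41

Sum of ASFRs = 0.021 + 0.077 + 0.103 + 0.063 + 0.016 + 0.002 + 0.000 = 0.282
TFR = 5 × 0.282 = 1.41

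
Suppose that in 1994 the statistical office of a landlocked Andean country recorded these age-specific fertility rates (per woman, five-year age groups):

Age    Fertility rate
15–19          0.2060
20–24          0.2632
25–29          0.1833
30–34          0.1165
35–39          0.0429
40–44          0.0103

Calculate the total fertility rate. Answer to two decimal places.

Sum of ASFRs = 0.2060 + 0.2632 + 0.1833 + 0.1165 + 0.0429 + 0.0103 = 0.8222
TFR = 5 × 0.8222 = 4.111

4.11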